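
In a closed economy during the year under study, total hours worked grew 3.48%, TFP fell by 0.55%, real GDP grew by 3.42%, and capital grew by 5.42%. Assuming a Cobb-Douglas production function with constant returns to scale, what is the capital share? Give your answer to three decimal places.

gY = gA + α·gK + (1−α)·gL, so gY − gA − gL = α(gK − gL).
3.42 + 0.55 − 3.48 = α × (5.42 − 3.48).
0.49 = 1.94 α, so α = 0.25258.

The capital share is 0.253.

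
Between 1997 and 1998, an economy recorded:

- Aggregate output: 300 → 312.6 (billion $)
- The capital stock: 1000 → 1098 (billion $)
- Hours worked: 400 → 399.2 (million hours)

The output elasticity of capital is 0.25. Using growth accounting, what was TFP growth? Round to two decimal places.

1.90%

Aggregate output growth = (312.6 − 300) / 300 = 4.2%.
The capital stock growth = (1098 − 1000) / 1000 = 9.8%.
Hours worked growth = (399.2 − 400) / 400 = -0.2%.
Labor's share = 1 − 0.25 = 0.75.
The capital stock: 0.25 × 9.8 = 2.45 pp.
Hours worked: 0.75 × (-0.2) = -0.15 pp.
TFP growth = 4.2 − 2.3 = 1.9%.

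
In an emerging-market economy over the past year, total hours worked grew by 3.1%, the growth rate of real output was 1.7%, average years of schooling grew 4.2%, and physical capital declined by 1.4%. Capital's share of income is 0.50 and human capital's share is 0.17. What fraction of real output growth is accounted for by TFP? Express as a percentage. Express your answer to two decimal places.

TFP accounted for 39.00% of growth.

Labor's share = 1 − 0.5 − 0.17 = 0.33.
Physical capital: 0.5 × (-1.4) = -0.7 pp.
Average years of schooling: 0.17 × 4.2 = 0.714 pp.
Total hours worked: 0.33 × 3.1 = 1.023 pp.
TFP growth = 1.7 − 1.037 = 0.663%.
TFP share of growth = 0.663 / 1.7 × 100 = 39%.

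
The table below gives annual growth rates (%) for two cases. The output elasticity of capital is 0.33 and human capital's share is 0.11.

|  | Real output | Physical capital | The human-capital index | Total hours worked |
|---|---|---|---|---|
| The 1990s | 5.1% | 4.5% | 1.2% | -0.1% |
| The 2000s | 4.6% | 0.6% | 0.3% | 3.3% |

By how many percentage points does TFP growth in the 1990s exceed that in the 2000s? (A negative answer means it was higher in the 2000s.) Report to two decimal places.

Labor's share = 1 − 0.33 − 0.11 = 0.56.
The 1990s: TFP = 5.1 − 1.485 − 0.132 + 0.056 = 3.539%.
The 2000s: TFP = 4.6 − 0.198 − 0.033 − 1.848 = 2.521%.
Difference = 3.539 − (2.521) = 1.018 pp.

1.02 percentage points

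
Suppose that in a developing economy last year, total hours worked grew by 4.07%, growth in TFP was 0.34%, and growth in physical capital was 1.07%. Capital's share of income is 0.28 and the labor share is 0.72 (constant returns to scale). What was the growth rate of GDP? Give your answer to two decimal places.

GDP growth was 3.57%.

Labor's share = 1 − 0.28 = 0.72.
Physical capital: 0.28 × 1.07 = 0.2996 pp.
Total hours worked: 0.72 × 4.07 = 2.9304 pp.
Output growth = 0.34 + 3.23 = 3.57%.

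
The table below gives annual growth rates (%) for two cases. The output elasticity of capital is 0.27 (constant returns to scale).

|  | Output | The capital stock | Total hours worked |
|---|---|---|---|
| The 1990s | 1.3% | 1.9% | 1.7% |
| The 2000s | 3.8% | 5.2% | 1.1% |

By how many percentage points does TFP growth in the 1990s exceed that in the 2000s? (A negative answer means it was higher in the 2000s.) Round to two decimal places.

Labor's share = 1 − 0.27 = 0.73.
The 1990s: TFP = 1.3 − 0.513 − 1.241 = -0.454%.
The 2000s: TFP = 3.8 − 1.404 − 0.803 = 1.593%.
Difference = -0.454 − (1.593) = -2.047 pp.

-2.05 percentage points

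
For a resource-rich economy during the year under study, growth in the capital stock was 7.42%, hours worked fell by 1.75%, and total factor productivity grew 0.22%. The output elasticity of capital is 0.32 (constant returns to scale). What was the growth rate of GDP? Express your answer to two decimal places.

1.40%

Labor's share = 1 − 0.32 = 0.68.
The capital stock: 0.32 × 7.42 = 2.3744 pp.
Hours worked: 0.68 × (-1.75) = -1.19 pp.
Output growth = 0.22 + 1.1844 = 1.4044%.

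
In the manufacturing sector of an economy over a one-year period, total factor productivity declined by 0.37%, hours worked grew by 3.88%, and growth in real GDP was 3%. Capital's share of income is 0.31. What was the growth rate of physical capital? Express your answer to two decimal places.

Labor's share = 1 − 0.31 = 0.69.
gY = gA + 0.69×3.88 + 0.31×g.
0.31×g = 3 + 0.37 − 2.6772 = 0.6928.
g = 0.6928 / 0.31 = 2.2348%.

Physical capital growth was 2.23%.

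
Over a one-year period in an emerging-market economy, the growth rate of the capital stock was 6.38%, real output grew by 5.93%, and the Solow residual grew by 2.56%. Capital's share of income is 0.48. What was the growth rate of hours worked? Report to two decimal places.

0.59%

Labor's share = 1 − 0.48 = 0.52.
gY = gA + 0.48×6.38 + 0.52×g.
0.52×g = 5.93 − 2.56 − 3.0624 = 0.3076.
g = 0.3076 / 0.52 = 0.5915%.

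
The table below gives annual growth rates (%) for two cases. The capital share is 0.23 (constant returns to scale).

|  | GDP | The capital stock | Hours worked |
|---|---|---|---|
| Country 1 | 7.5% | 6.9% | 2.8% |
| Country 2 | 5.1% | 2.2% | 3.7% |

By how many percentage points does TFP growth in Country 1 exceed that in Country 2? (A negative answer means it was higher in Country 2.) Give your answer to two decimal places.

Labor's share = 1 − 0.23 = 0.77.
Country 1: TFP = 7.5 − 1.587 − 2.156 = 3.757%.
Country 2: TFP = 5.1 − 0.506 − 2.849 = 1.745%.
Difference = 3.757 − (1.745) = 2.012 pp.

2.01 percentage points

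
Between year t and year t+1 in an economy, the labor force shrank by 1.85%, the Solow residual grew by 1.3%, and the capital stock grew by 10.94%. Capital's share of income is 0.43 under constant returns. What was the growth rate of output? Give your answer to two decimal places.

4.95%

Labor's share = 1 − 0.43 = 0.57.
The capital stock: 0.43 × 10.94 = 4.7042 pp.
The labor force: 0.57 × (-1.85) = -1.0545 pp.
Output growth = 1.3 + 3.6497 = 4.9497%.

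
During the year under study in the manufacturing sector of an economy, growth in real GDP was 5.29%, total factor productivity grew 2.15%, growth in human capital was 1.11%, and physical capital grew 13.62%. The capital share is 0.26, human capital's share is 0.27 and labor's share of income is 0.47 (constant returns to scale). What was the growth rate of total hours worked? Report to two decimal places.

-1.49%

Labor's share = 1 − 0.26 − 0.27 = 0.47.
gY = gA + 0.26×13.62 + 0.27×1.11 + 0.47×g.
0.47×g = 5.29 − 2.15 − 3.8409 = -0.7009.
g = -0.7009 / 0.47 = -1.4913%.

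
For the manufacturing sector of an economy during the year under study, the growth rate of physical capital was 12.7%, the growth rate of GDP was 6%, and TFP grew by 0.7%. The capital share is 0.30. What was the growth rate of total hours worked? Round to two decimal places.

Labor's share = 1 − 0.3 = 0.7.
gY = gA + 0.3×12.7 + 0.7×g.
0.7×g = 6 − 0.7 − 3.81 = 1.49.
g = 1.49 / 0.7 = 2.1286%.

2.13%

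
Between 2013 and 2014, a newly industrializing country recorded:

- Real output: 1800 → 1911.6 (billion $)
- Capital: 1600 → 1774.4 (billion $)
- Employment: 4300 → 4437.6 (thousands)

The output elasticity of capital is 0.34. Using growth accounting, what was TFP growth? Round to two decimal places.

0.38%

Real output growth = (1911.6 − 1800) / 1800 = 6.2%.
Capital growth = (1774.4 − 1600) / 1600 = 10.9%.
Employment growth = (4437.6 − 4300) / 4300 = 3.2%.
Labor's share = 1 − 0.34 = 0.66.
Capital: 0.34 × 10.9 = 3.706 pp.
Employment: 0.66 × 3.2 = 2.112 pp.
TFP growth = 6.2 − 5.818 = 0.382%.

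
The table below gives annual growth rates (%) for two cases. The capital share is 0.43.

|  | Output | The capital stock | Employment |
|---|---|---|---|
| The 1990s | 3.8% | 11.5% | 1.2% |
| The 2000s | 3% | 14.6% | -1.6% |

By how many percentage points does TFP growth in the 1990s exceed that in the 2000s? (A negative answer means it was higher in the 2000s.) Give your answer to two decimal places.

Labor's share = 1 − 0.43 = 0.57.
The 1990s: TFP = 3.8 − 4.945 − 0.684 = -1.829%.
The 2000s: TFP = 3 − 6.278 + 0.912 = -2.366%.
Difference = -1.829 − (-2.366) = 0.537 pp.

0.54 percentage points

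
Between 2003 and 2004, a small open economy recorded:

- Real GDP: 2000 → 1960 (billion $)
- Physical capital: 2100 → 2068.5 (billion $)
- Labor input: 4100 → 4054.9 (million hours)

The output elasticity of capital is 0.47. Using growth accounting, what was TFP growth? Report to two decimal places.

-0.71%

Real GDP growth = (1960 − 2000) / 2000 = -2%.
Physical capital growth = (2068.5 − 2100) / 2100 = -1.5%.
Labor input growth = (4054.9 − 4100) / 4100 = -1.1%.
Labor's share = 1 − 0.47 = 0.53.
Physical capital: 0.47 × (-1.5) = -0.705 pp.
Labor input: 0.53 × (-1.1) = -0.583 pp.
TFP growth = -2 + 1.288 = -0.712%.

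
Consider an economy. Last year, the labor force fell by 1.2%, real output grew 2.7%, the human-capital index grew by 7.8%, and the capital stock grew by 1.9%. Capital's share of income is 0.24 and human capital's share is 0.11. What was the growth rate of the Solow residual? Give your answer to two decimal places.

2.17%

Labor's share = 1 − 0.24 − 0.11 = 0.65.
The capital stock: 0.24 × 1.9 = 0.456 pp.
The human-capital index: 0.11 × 7.8 = 0.858 pp.
The labor force: 0.65 × (-1.2) = -0.78 pp.
TFP growth = 2.7 − 0.534 = 2.166%.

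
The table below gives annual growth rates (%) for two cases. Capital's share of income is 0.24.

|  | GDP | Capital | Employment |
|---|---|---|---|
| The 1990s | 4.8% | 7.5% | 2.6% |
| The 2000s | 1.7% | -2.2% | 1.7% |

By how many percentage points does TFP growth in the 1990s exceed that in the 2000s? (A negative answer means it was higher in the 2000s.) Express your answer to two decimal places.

0.09 percentage points

Labor's share = 1 − 0.24 = 0.76.
The 1990s: TFP = 4.8 − 1.8 − 1.976 = 1.024%.
The 2000s: TFP = 1.7 + 0.528 − 1.292 = 0.936%.
Difference = 1.024 − (0.936) = 0.088 pp.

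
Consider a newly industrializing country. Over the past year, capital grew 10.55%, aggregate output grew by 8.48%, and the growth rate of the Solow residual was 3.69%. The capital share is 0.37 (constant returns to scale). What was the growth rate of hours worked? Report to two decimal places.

1.41%

Labor's share = 1 − 0.37 = 0.63.
gY = gA + 0.37×10.55 + 0.63×g.
0.63×g = 8.48 − 3.69 − 3.9035 = 0.8865.
g = 0.8865 / 0.63 = 1.4071%.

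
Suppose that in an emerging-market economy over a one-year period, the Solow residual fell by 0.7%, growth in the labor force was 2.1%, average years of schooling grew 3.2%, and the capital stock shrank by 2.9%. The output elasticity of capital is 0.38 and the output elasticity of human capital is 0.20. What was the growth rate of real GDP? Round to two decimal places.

-0.28%

Labor's share = 1 − 0.38 − 0.2 = 0.42.
The capital stock: 0.38 × (-2.9) = -1.102 pp.
Average years of schooling: 0.2 × 3.2 = 0.64 pp.
The labor force: 0.42 × 2.1 = 0.882 pp.
Output growth = -0.7 + 0.42 = -0.28%.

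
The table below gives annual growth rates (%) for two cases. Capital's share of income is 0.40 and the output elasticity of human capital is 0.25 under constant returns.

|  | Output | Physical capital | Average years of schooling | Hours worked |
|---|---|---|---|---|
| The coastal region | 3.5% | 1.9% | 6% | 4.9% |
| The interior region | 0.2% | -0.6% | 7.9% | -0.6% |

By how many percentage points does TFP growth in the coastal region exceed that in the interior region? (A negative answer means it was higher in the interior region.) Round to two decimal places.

0.85 percentage points

Labor's share = 1 − 0.4 − 0.25 = 0.35.
The coastal region: TFP = 3.5 − 0.76 − 1.5 − 1.715 = -0.475%.
The interior region: TFP = 0.2 + 0.24 − 1.975 + 0.21 = -1.325%.
Difference = -0.475 − (-1.325) = 0.85 pp.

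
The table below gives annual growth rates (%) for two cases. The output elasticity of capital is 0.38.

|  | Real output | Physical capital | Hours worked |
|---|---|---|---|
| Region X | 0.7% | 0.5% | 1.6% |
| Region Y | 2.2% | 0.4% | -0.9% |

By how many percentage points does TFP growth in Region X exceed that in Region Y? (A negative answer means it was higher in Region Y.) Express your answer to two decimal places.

Labor's share = 1 − 0.38 = 0.62.
Region X: TFP = 0.7 − 0.19 − 0.992 = -0.482%.
Region Y: TFP = 2.2 − 0.152 + 0.558 = 2.606%.
Difference = -0.482 − (2.606) = -3.088 pp.

-3.09 percentage points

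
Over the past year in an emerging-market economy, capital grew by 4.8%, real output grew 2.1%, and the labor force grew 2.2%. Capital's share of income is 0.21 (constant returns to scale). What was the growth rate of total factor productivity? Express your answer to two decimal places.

-0.65%

Labor's share = 1 − 0.21 = 0.79.
Capital: 0.21 × 4.8 = 1.008 pp.
The labor force: 0.79 × 2.2 = 1.738 pp.
TFP growth = 2.1 − 2.746 = -0.646%.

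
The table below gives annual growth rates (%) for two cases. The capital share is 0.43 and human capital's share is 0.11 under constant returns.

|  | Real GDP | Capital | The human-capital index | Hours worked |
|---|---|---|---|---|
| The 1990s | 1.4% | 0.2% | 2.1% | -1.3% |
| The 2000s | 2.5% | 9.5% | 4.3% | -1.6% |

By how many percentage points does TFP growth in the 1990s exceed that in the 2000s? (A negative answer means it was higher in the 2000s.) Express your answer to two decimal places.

3.00 percentage points

Labor's share = 1 − 0.43 − 0.11 = 0.46.
The 1990s: TFP = 1.4 − 0.086 − 0.231 + 0.598 = 1.681%.
The 2000s: TFP = 2.5 − 4.085 − 0.473 + 0.736 = -1.322%.
Difference = 1.681 − (-1.322) = 3.003 pp.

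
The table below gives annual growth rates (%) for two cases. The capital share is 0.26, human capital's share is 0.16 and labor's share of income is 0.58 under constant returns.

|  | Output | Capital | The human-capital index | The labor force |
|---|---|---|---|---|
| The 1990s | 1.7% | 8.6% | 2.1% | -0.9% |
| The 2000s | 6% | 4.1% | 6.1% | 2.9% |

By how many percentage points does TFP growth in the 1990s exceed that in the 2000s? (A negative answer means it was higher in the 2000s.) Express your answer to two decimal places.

Labor's share = 1 − 0.26 − 0.16 = 0.58.
The 1990s: TFP = 1.7 − 2.236 − 0.336 + 0.522 = -0.35%.
The 2000s: TFP = 6 − 1.066 − 0.976 − 1.682 = 2.276%.
Difference = -0.35 − (2.276) = -2.626 pp.

-2.63 percentage points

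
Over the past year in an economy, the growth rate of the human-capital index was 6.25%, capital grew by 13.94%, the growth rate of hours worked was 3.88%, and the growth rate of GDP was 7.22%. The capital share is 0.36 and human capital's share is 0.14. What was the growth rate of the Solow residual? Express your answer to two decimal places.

-0.61%

Labor's share = 1 − 0.36 − 0.14 = 0.5.
Capital: 0.36 × 13.94 = 5.0184 pp.
The human-capital index: 0.14 × 6.25 = 0.875 pp.
Hours worked: 0.5 × 3.88 = 1.94 pp.
TFP growth = 7.22 − 7.8334 = -0.6134%.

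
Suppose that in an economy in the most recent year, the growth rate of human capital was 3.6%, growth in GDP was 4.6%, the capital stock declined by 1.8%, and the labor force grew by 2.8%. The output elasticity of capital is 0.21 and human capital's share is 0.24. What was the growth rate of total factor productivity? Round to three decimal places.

Labor's share = 1 − 0.21 − 0.24 = 0.55.
The capital stock: 0.21 × (-1.8) = -0.378 pp.
Human capital: 0.24 × 3.6 = 0.864 pp.
The labor force: 0.55 × 2.8 = 1.54 pp.
TFP growth = 4.6 − 2.026 = 2.574%.

Total factor productivity grew 2.574%.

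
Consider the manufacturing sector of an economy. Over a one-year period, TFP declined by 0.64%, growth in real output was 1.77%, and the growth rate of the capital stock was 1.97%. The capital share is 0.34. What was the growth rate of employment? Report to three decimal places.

Employment growth was 2.637%.

Labor's share = 1 − 0.34 = 0.66.
gY = gA + 0.34×1.97 + 0.66×g.
0.66×g = 1.77 + 0.64 − 0.6698 = 1.7402.
g = 1.7402 / 0.66 = 2.63667%.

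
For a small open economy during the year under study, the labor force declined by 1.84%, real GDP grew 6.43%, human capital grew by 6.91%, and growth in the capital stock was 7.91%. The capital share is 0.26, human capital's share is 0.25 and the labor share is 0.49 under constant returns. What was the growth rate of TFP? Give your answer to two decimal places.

TFP growth was 3.55%.

Labor's share = 1 − 0.26 − 0.25 = 0.49.
The capital stock: 0.26 × 7.91 = 2.0566 pp.
Human capital: 0.25 × 6.91 = 1.7275 pp.
The labor force: 0.49 × (-1.84) = -0.9016 pp.
TFP growth = 6.43 − 2.8825 = 3.5475%.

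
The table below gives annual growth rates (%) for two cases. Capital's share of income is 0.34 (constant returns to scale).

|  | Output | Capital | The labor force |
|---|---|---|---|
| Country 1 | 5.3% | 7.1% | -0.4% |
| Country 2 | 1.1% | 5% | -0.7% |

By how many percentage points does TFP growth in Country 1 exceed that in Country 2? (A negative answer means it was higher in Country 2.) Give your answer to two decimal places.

3.29 percentage points

Labor's share = 1 − 0.34 = 0.66.
Country 1: TFP = 5.3 − 2.414 + 0.264 = 3.15%.
Country 2: TFP = 1.1 − 1.7 + 0.462 = -0.138%.
Difference = 3.15 − (-0.138) = 3.288 pp.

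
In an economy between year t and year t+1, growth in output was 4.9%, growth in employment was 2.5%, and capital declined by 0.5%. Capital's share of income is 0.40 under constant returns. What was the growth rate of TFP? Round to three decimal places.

3.600%

Labor's share = 1 − 0.4 = 0.6.
Capital: 0.4 × (-0.5) = -0.2 pp.
Employment: 0.6 × 2.5 = 1.5 pp.
TFP growth = 4.9 − 1.3 = 3.6%.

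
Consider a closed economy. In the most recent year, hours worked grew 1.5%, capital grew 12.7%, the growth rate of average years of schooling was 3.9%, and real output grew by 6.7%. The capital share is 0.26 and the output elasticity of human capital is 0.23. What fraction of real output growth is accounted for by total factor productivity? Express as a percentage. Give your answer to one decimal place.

Labor's share = 1 − 0.26 − 0.23 = 0.51.
Capital: 0.26 × 12.7 = 3.302 pp.
Average years of schooling: 0.23 × 3.9 = 0.897 pp.
Hours worked: 0.51 × 1.5 = 0.765 pp.
TFP growth = 6.7 − 4.964 = 1.736%.
TFP share of growth = 1.736 / 6.7 × 100 = 25.91%.

Total factor productivity accounted for 25.9% of growth.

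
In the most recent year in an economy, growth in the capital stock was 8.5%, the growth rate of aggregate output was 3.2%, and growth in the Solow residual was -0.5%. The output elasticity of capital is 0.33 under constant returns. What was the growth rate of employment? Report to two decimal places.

Labor's share = 1 − 0.33 = 0.67.
gY = gA + 0.33×8.5 + 0.67×g.
0.67×g = 3.2 + 0.5 − 2.805 = 0.895.
g = 0.895 / 0.67 = 1.3358%.

1.34%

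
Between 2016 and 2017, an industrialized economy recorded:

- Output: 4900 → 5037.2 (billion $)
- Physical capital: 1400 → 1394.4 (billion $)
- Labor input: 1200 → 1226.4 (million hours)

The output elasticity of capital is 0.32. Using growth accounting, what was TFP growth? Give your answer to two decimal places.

Output growth = (5037.2 − 4900) / 4900 = 2.8%.
Physical capital growth = (1394.4 − 1400) / 1400 = -0.4%.
Labor input growth = (1226.4 − 1200) / 1200 = 2.2%.
Labor's share = 1 − 0.32 = 0.68.
Physical capital: 0.32 × (-0.4) = -0.128 pp.
Labor input: 0.68 × 2.2 = 1.496 pp.
TFP growth = 2.8 − 1.368 = 1.432%.

1.43%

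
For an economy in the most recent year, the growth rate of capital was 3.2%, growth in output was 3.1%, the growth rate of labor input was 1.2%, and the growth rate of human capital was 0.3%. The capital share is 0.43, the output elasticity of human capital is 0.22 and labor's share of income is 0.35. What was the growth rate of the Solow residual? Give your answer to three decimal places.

1.238%

Labor's share = 1 − 0.43 − 0.22 = 0.35.
Capital: 0.43 × 3.2 = 1.376 pp.
Human capital: 0.22 × 0.3 = 0.066 pp.
Labor input: 0.35 × 1.2 = 0.42 pp.
TFP growth = 3.1 − 1.862 = 1.238%.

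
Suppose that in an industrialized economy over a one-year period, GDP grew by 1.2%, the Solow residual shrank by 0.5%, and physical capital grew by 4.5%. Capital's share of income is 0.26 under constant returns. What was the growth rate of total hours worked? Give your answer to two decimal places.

Labor's share = 1 − 0.26 = 0.74.
gY = gA + 0.26×4.5 + 0.74×g.
0.74×g = 1.2 + 0.5 − 1.17 = 0.53.
g = 0.53 / 0.74 = 0.7162%.

0.72%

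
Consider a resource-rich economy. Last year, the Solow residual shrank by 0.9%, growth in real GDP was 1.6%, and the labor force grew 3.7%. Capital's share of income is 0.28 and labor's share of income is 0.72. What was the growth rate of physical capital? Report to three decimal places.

Labor's share = 1 − 0.28 = 0.72.
gY = gA + 0.72×3.7 + 0.28×g.
0.28×g = 1.6 + 0.9 − 2.664 = -0.164.
g = -0.164 / 0.28 = -0.58571%.

-0.586%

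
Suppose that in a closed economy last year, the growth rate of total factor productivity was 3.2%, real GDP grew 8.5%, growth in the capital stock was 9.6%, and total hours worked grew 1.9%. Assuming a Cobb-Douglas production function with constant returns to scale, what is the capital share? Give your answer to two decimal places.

0.44

gY = gA + α·gK + (1−α)·gL, so gY − gA − gL = α(gK − gL).
8.5 − 3.2 − 1.9 = α × (9.6 − 1.9).
3.4 = 7.7 α, so α = 0.4416.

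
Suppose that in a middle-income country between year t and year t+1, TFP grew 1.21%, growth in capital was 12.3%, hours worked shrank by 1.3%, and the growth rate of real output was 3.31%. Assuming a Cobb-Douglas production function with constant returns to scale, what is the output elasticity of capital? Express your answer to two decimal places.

0.25

gY = gA + α·gK + (1−α)·gL, so gY − gA − gL = α(gK − gL).
3.31 − 1.21 + 1.3 = α × (12.3 − (-1.3)).
3.4 = 13.6 α, so α = 0.25.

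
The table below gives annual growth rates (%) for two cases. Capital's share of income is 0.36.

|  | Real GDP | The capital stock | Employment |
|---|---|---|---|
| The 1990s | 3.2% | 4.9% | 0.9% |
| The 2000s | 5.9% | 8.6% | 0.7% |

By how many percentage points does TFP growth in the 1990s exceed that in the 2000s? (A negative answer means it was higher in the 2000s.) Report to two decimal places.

Labor's share = 1 − 0.36 = 0.64.
The 1990s: TFP = 3.2 − 1.764 − 0.576 = 0.86%.
The 2000s: TFP = 5.9 − 3.096 − 0.448 = 2.356%.
Difference = 0.86 − (2.356) = -1.496 pp.

-1.50 percentage points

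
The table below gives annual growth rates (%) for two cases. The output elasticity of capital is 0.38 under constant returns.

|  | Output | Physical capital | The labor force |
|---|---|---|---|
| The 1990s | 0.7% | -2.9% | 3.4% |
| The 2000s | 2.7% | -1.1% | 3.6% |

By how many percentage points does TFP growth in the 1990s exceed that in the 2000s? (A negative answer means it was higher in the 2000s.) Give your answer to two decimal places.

Labor's share = 1 − 0.38 = 0.62.
The 1990s: TFP = 0.7 + 1.102 − 2.108 = -0.306%.
The 2000s: TFP = 2.7 + 0.418 − 2.232 = 0.886%.
Difference = -0.306 − (0.886) = -1.192 pp.

-1.19 percentage points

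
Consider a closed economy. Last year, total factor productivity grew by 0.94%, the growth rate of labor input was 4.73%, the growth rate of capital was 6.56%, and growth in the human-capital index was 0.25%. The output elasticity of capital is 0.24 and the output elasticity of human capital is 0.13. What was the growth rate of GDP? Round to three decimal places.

Labor's share = 1 − 0.24 − 0.13 = 0.63.
Capital: 0.24 × 6.56 = 1.5744 pp.
The human-capital index: 0.13 × 0.25 = 0.0325 pp.
Labor input: 0.63 × 4.73 = 2.9799 pp.
Output growth = 0.94 + 4.5868 = 5.5268%.

5.527%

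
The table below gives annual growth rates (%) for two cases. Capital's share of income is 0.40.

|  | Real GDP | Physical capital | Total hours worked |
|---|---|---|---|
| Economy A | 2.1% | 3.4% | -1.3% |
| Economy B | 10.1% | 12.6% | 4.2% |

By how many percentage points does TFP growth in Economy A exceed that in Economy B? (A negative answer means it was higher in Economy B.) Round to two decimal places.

-1.02 percentage points

Labor's share = 1 − 0.4 = 0.6.
Economy A: TFP = 2.1 − 1.36 + 0.78 = 1.52%.
Economy B: TFP = 10.1 − 5.04 − 2.52 = 2.54%.
Difference = 1.52 − (2.54) = -1.02 pp.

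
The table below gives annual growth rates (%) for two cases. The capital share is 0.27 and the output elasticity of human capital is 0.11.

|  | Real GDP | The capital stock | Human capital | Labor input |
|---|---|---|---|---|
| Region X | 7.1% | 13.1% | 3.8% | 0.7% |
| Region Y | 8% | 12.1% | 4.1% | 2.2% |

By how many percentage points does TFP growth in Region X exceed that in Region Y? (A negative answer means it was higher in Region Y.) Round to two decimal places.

-0.21 percentage points

Labor's share = 1 − 0.27 − 0.11 = 0.62.
Region X: TFP = 7.1 − 3.537 − 0.418 − 0.434 = 2.711%.
Region Y: TFP = 8 − 3.267 − 0.451 − 1.364 = 2.918%.
Difference = 2.711 − (2.918) = -0.207 pp.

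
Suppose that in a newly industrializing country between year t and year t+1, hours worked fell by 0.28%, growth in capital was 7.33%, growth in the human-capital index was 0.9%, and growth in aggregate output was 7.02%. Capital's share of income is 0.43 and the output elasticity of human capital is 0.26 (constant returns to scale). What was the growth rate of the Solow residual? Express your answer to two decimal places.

The Solow residual grew 3.72%.

Labor's share = 1 − 0.43 − 0.26 = 0.31.
Capital: 0.43 × 7.33 = 3.1519 pp.
The human-capital index: 0.26 × 0.9 = 0.234 pp.
Hours worked: 0.31 × (-0.28) = -0.0868 pp.
TFP growth = 7.02 − 3.2991 = 3.7209%.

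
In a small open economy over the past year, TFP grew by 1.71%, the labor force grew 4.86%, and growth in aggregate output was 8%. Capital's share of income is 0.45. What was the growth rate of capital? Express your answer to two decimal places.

Labor's share = 1 − 0.45 = 0.55.
gY = gA + 0.55×4.86 + 0.45×g.
0.45×g = 8 − 1.71 − 2.673 = 3.617.
g = 3.617 / 0.45 = 8.0378%.

Capital grew 8.04%.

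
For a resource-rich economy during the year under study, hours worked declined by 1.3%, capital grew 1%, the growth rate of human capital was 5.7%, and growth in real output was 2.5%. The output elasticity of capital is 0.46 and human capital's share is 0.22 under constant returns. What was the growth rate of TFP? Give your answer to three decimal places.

Labor's share = 1 − 0.46 − 0.22 = 0.32.
Capital: 0.46 × 1 = 0.46 pp.
Human capital: 0.22 × 5.7 = 1.254 pp.
Hours worked: 0.32 × (-1.3) = -0.416 pp.
TFP growth = 2.5 − 1.298 = 1.202%.

TFP growth was 1.202%.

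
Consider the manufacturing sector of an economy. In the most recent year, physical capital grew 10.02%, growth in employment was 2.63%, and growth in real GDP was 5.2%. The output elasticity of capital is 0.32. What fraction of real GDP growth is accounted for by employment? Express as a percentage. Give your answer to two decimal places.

Labor's share = 1 − 0.32 = 0.68.
Employment contributed 0.68 × 2.63 = 1.7884 pp.
Share of growth = 1.7884 / 5.2 × 100 = 34.3923%.

34.39%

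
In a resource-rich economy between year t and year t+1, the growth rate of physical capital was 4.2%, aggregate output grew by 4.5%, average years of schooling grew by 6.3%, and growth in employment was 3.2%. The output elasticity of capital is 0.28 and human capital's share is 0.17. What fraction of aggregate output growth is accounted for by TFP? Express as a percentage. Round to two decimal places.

10.96%

Labor's share = 1 − 0.28 − 0.17 = 0.55.
Physical capital: 0.28 × 4.2 = 1.176 pp.
Average years of schooling: 0.17 × 6.3 = 1.071 pp.
Employment: 0.55 × 3.2 = 1.76 pp.
TFP growth = 4.5 − 4.007 = 0.493%.
TFP share of growth = 0.493 / 4.5 × 100 = 10.9556%.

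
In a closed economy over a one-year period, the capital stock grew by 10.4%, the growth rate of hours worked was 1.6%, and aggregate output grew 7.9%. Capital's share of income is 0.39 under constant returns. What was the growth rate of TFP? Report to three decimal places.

Labor's share = 1 − 0.39 = 0.61.
The capital stock: 0.39 × 10.4 = 4.056 pp.
Hours worked: 0.61 × 1.6 = 0.976 pp.
TFP growth = 7.9 − 5.032 = 2.868%.

TFP grew 2.868%.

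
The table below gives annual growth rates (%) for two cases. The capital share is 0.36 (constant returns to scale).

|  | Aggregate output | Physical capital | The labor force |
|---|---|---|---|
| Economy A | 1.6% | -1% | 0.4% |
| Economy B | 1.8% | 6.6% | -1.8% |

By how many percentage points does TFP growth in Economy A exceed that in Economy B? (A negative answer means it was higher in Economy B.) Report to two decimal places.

Labor's share = 1 − 0.36 = 0.64.
Economy A: TFP = 1.6 + 0.36 − 0.256 = 1.704%.
Economy B: TFP = 1.8 − 2.376 + 1.152 = 0.576%.
Difference = 1.704 − (0.576) = 1.128 pp.

1.13 percentage points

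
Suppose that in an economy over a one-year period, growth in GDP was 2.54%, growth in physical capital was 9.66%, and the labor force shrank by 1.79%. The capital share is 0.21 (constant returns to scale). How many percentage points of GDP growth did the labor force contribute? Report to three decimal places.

-1.414 percentage points

Labor's share = 1 − 0.21 = 0.79.
Contribution = share × growth = 0.79 × (-1.79) = -1.4141 pp.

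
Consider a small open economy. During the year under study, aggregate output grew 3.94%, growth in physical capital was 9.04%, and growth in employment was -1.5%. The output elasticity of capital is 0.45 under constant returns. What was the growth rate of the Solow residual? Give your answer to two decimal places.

Labor's share = 1 − 0.45 = 0.55.
Physical capital: 0.45 × 9.04 = 4.068 pp.
Employment: 0.55 × (-1.5) = -0.825 pp.
TFP growth = 3.94 − 3.243 = 0.697%.

0.70%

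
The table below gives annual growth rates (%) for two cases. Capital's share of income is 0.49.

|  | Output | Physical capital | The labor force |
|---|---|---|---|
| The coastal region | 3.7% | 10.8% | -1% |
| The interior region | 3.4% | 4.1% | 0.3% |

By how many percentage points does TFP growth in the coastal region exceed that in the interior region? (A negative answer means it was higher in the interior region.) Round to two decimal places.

Labor's share = 1 − 0.49 = 0.51.
The coastal region: TFP = 3.7 − 5.292 + 0.51 = -1.082%.
The interior region: TFP = 3.4 − 2.009 − 0.153 = 1.238%.
Difference = -1.082 − (1.238) = -2.32 pp.

-2.32 percentage points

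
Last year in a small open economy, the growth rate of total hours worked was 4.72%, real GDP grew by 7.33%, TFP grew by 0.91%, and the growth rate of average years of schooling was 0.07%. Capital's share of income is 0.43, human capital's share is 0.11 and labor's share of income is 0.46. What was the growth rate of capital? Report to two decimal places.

Labor's share = 1 − 0.43 − 0.11 = 0.46.
gY = gA + 0.11×0.07 + 0.46×4.72 + 0.43×g.
0.43×g = 7.33 − 0.91 − 2.1789 = 4.2411.
g = 4.2411 / 0.43 = 9.863%.

9.86%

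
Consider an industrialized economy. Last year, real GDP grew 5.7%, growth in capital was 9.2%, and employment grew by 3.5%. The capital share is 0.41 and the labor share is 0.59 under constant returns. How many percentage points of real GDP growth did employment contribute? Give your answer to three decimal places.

2.065 pp

Labor's share = 1 − 0.41 = 0.59.
Contribution = share × growth = 0.59 × 3.5 = 2.065 pp.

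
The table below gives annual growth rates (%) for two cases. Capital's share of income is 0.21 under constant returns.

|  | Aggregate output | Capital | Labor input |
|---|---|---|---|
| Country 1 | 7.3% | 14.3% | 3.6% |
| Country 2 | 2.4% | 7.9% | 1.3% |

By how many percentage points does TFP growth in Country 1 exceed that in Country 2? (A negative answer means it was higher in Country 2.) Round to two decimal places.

1.74 percentage points

Labor's share = 1 − 0.21 = 0.79.
Country 1: TFP = 7.3 − 3.003 − 2.844 = 1.453%.
Country 2: TFP = 2.4 − 1.659 − 1.027 = -0.286%.
Difference = 1.453 − (-0.286) = 1.739 pp.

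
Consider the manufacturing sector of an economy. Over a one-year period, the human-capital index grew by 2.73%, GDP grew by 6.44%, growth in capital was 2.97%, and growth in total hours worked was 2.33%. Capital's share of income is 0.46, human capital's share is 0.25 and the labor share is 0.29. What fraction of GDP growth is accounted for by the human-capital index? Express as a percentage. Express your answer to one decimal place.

10.6%

The human-capital index contributed 0.25 × 2.73 = 0.6825 pp.
Share of growth = 0.6825 / 6.44 × 100 = 10.598%.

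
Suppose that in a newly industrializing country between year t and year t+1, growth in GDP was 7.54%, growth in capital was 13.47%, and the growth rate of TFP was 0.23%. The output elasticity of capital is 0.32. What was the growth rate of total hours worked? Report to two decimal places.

Total hours worked growth was 4.41%.

Labor's share = 1 − 0.32 = 0.68.
gY = gA + 0.32×13.47 + 0.68×g.
0.68×g = 7.54 − 0.23 − 4.3104 = 2.9996.
g = 2.9996 / 0.68 = 4.4112%.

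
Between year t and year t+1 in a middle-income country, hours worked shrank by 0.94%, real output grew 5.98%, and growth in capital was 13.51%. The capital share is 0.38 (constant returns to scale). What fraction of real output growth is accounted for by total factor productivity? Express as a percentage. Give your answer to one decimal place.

Labor's share = 1 − 0.38 = 0.62.
Capital: 0.38 × 13.51 = 5.1338 pp.
Hours worked: 0.62 × (-0.94) = -0.5828 pp.
TFP growth = 5.98 − 4.551 = 1.429%.
TFP share of growth = 1.429 / 5.98 × 100 = 23.896%.

23.9%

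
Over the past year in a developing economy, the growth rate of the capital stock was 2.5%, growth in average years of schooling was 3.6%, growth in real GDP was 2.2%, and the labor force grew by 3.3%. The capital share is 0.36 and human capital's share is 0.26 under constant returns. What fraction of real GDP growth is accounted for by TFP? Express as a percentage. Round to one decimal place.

TFP accounted for -40.5% of growth.

Labor's share = 1 − 0.36 − 0.26 = 0.38.
The capital stock: 0.36 × 2.5 = 0.9 pp.
Average years of schooling: 0.26 × 3.6 = 0.936 pp.
The labor force: 0.38 × 3.3 = 1.254 pp.
TFP growth = 2.2 − 3.09 = -0.89%.
TFP share of growth = -0.89 / 2.2 × 100 = -40.455%.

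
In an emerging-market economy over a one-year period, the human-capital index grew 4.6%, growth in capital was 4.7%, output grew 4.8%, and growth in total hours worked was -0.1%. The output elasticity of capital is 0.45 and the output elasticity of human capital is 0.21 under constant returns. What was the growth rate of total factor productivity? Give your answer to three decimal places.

Labor's share = 1 − 0.45 − 0.21 = 0.34.
Capital: 0.45 × 4.7 = 2.115 pp.
The human-capital index: 0.21 × 4.6 = 0.966 pp.
Total hours worked: 0.34 × (-0.1) = -0.034 pp.
TFP growth = 4.8 − 3.047 = 1.753%.

Total factor productivity grew 1.753%.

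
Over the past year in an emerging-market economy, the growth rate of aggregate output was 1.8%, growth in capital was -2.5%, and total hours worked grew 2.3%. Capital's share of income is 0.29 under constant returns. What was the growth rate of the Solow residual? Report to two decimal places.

The Solow residual grew 0.89%.

Labor's share = 1 − 0.29 = 0.71.
Capital: 0.29 × (-2.5) = -0.725 pp.
Total hours worked: 0.71 × 2.3 = 1.633 pp.
TFP growth = 1.8 − 0.908 = 0.892%.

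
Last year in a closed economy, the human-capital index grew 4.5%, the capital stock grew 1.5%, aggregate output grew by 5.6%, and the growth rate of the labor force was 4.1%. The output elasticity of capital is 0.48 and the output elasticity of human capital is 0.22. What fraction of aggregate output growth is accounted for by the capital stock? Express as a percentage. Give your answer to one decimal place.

The capital stock contributed 0.48 × 1.5 = 0.72 pp.
Share of growth = 0.72 / 5.6 × 100 = 12.857%.

The capital stock accounted for 12.9% of growth.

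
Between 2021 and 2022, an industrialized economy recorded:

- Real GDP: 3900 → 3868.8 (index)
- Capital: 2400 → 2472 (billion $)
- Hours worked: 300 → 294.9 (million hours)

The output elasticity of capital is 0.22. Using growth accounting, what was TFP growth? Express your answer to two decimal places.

Real GDP growth = (3868.8 − 3900) / 3900 = -0.8%.
Capital growth = (2472 − 2400) / 2400 = 3%.
Hours worked growth = (294.9 − 300) / 300 = -1.7%.
Labor's share = 1 − 0.22 = 0.78.
Capital: 0.22 × 3 = 0.66 pp.
Hours worked: 0.78 × (-1.7) = -1.326 pp.
TFP growth = -0.8 + 0.666 = -0.134%.

-0.13%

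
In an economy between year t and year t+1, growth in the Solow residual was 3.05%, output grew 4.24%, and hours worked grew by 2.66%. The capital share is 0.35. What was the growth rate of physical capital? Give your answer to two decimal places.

Labor's share = 1 − 0.35 = 0.65.
gY = gA + 0.65×2.66 + 0.35×g.
0.35×g = 4.24 − 3.05 − 1.729 = -0.539.
g = -0.539 / 0.35 = -1.54%.

-1.54%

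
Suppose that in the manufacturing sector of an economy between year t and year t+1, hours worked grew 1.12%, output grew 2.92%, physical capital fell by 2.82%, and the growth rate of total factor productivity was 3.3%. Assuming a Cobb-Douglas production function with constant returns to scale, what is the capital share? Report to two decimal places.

0.38

gY = gA + α·gK + (1−α)·gL, so gY − gA − gL = α(gK − gL).
2.92 − 3.3 − 1.12 = α × (-2.82 − 1.12).
-1.5 = -3.94 α, so α = 0.3807.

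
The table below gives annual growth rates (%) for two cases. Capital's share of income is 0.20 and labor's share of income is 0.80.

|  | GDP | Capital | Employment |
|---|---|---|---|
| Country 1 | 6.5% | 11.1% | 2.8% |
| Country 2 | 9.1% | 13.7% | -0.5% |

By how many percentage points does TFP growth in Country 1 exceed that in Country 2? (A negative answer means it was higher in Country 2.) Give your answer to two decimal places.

-4.72 percentage points

Labor's share = 1 − 0.2 = 0.8.
Country 1: TFP = 6.5 − 2.22 − 2.24 = 2.04%.
Country 2: TFP = 9.1 − 2.74 + 0.4 = 6.76%.
Difference = 2.04 − (6.76) = -4.72 pp.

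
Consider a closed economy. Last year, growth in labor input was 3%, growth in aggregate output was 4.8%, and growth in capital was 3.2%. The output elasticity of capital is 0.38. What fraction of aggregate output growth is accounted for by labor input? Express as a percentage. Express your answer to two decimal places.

Labor's share = 1 − 0.38 = 0.62.
Labor input contributed 0.62 × 3 = 1.86 pp.
Share of growth = 1.86 / 4.8 × 100 = 38.75%.

Labor input accounted for 38.75% of growth.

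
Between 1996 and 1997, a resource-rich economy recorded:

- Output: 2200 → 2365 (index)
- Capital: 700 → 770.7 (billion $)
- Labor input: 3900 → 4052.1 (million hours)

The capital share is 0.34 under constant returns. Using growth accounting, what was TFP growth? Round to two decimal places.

Output growth = (2365 − 2200) / 2200 = 7.5%.
Capital growth = (770.7 − 700) / 700 = 10.1%.
Labor input growth = (4052.1 − 3900) / 3900 = 3.9%.
Labor's share = 1 − 0.34 = 0.66.
Capital: 0.34 × 10.1 = 3.434 pp.
Labor input: 0.66 × 3.9 = 2.574 pp.
TFP growth = 7.5 − 6.008 = 1.492%.

1.49%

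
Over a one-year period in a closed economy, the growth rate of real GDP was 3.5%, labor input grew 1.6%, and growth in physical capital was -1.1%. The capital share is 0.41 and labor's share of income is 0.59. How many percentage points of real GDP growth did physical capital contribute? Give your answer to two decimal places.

-0.45

Contribution = share × growth = 0.41 × (-1.1) = -0.451 pp.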